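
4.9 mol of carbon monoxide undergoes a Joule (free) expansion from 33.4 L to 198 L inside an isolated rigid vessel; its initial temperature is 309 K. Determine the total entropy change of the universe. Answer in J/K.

ΔS_universe = 72.5 J/K

No heat is exchanged and no work is done, so the ideal-gas temperature stays constant.
Entropy is a state function; using a reversible isothermal path, ΔS_gas = nR ln(V₂/V₁) = 4.9 × 8.314 × ln(198/33.4) = 72.5 J/K.
The insulated surroundings exchange no heat, so ΔS_surr = 0 and ΔS_universe = ΔS_gas.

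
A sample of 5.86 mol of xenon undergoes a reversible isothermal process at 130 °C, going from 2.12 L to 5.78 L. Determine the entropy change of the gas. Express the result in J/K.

ΔS_gas = 48.9 J/K

For an isothermal ideal gas ΔS_gas = nR ln(V₂/V₁) = 5.86 × 8.314 × ln(5.78/2.12) = 48.9 J/K.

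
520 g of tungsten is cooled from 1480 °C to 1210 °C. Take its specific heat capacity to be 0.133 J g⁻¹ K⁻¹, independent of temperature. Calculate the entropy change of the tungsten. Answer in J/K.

In kelvin: T₁ = 1753.15 K, T₂ = 1483.15 K. ΔS = ∫dQ_rev/T = m c ln(T₂/T₁) = 520 × 0.133 × ln(1483.15/1753.15) = -11.6 J/K.

ΔS = -11.6 J/K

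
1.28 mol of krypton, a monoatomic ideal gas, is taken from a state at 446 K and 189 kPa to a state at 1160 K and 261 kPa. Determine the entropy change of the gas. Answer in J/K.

ΔS = nC_p ln(T₂/T₁) − nR ln(P₂/P₁), with C_p = 5R/2 = 20.79 J mol⁻¹ K⁻¹ for a monoatomic ideal gas.
ΔS = 1.28 × [20.79 × ln(1160/446) − 8.314 × ln(261/189)] = 22 J/K.

ΔS = 22 J/K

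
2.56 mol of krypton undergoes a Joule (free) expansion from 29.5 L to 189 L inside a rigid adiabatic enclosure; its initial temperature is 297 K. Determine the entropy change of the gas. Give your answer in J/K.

ΔS_gas = 39.5 J/K

No heat is exchanged and no work is done, so the ideal-gas temperature stays constant.
Entropy is a state function; using a reversible isothermal path, ΔS_gas = nR ln(V₂/V₁) = 2.56 × 8.314 × ln(189/29.5) = 39.5 J/K.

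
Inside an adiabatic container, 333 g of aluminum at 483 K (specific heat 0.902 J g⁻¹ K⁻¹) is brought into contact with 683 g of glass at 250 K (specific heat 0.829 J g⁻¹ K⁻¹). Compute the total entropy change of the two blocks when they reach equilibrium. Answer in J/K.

Energy balance: T_f = (m₁c₁T₁ + m₂c₂T₂)/(m₁c₁ + m₂c₂) = 330.76 K.
ΔS₁ = m₁c₁ ln(T_f/T₁) = 300.366 × ln(330.76/483) = -113.7 J/K.
ΔS₂ = m₂c₂ ln(T_f/T₂) = 566.207 × ln(330.76/250) = 158.5 J/K.
ΔS_total = -113.7 + 158.5 = 44.8 J/K.

ΔS_total = 44.8 J/K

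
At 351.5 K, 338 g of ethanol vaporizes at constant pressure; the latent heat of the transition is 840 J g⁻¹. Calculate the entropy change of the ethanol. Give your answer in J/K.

ΔS = 808 J/K

Heat absorbed by the substance: Q = mL = 338 × 840 = 283920 J.
At constant T, ΔS = Q_rev/T = 283920 / 351.5 = 808 J/K.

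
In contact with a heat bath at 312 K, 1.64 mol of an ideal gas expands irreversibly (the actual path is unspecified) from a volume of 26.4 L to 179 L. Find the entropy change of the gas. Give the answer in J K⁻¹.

ΔS_gas = 26.1 J/K

Entropy is a state function, so ΔS_gas depends only on the end states.
For an isothermal ideal gas ΔS_gas = nR ln(V₂/V₁) = 1.64 × 8.314 × ln(179/26.4) = 26.1 J/K.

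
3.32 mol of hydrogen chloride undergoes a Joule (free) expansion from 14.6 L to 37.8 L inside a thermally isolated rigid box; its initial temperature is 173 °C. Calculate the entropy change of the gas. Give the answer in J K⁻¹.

No heat is exchanged and no work is done, so the ideal-gas temperature stays constant.
Entropy is a state function; using a reversible isothermal path, ΔS_gas = nR ln(V₂/V₁) = 3.32 × 8.314 × ln(37.8/14.6) = 26.3 J/K.

ΔS_gas = 26.3 J/K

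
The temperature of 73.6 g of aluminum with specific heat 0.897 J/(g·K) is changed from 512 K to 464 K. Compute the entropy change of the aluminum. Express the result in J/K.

ΔS = -6.5 J/K

ΔS = ∫dQ_rev/T = m c ln(T₂/T₁) = 73.6 × 0.897 × ln(464/512) = -6.5 J/K.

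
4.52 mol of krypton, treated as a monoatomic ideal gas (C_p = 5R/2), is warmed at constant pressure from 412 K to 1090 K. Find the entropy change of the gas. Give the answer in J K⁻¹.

ΔS = 91.4 J/K

At constant pressure, ΔS = nC_p ln(T₂/T₁) with C_p = 5R/2 = 20.79 J mol⁻¹ K⁻¹.
ΔS = 4.52 × 20.79 × ln(1090/412) = 91.4 J/K.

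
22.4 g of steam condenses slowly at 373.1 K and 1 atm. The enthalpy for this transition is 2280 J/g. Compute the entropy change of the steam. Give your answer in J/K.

Heat released by the substance: Q = −mL = −22.4 × 2280 = −51072 J.
At constant T, ΔS = Q_rev/T = −51072 / 373.1 = -137 J/K.

ΔS = -137 J/K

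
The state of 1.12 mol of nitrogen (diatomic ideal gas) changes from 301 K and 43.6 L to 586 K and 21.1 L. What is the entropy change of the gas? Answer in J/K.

ΔS = 8.75 J/K

Entropy is a state function: ΔS = nC_V ln(T₂/T₁) + nR ln(V₂/V₁), with C_V = 5R/2 = 20.79 J mol⁻¹ K⁻¹ for a diatomic ideal gas.
ΔS = 1.12 × [20.79 × ln(586/301) + 8.314 × ln(21.1/43.6)] = 8.75 J/K.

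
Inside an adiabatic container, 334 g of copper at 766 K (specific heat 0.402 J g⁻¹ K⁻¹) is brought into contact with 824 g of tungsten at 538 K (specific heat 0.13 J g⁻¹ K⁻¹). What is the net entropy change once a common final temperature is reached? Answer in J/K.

Energy balance: T_f = (m₁c₁T₁ + m₂c₂T₂)/(m₁c₁ + m₂c₂) = 664.82 K.
ΔS₁ = m₁c₁ ln(T_f/T₁) = 134.268 × ln(664.82/766) = -19.02 J/K.
ΔS₂ = m₂c₂ ln(T_f/T₂) = 107.12 × ln(664.82/538) = 22.67 J/K.
ΔS_total = -19.02 + 22.67 = 3.65 J/K.

ΔS_total = 3.65 J/K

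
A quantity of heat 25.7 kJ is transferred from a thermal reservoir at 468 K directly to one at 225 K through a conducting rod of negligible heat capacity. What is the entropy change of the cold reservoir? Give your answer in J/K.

The cold reservoir gains heat Q, so ΔS_cold = +Q/T_C = 25700/225 = 114 J/K.

ΔS_cold = 114 J/K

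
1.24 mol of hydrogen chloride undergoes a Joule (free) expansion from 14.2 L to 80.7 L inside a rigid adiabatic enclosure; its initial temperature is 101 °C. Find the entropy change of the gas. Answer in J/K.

No heat is exchanged and no work is done, so the ideal-gas temperature stays constant.
Entropy is a state function; using a reversible isothermal path, ΔS_gas = nR ln(V₂/V₁) = 1.24 × 8.314 × ln(80.7/14.2) = 17.9 J/K.

ΔS_gas = 17.9 J/K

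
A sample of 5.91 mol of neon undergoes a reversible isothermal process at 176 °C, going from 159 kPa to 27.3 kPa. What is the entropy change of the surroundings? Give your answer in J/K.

ΔS_surr = -86.6 J/K

For an isothermal ideal gas ΔS_gas = nR ln(P₁/P₂) = 5.91 × 8.314 × ln(159/27.3) = 86.6 J/K.
The process is reversible, so ΔS_surr = −ΔS_gas = -86.6 J/K and ΔS_universe = 0.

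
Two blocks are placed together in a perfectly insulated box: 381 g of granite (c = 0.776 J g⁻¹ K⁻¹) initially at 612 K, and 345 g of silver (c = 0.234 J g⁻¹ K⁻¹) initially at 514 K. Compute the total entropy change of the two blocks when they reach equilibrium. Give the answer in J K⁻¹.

Energy balance: T_f = (m₁c₁T₁ + m₂c₂T₂)/(m₁c₁ + m₂c₂) = 590.98 K.
ΔS₁ = m₁c₁ ln(T_f/T₁) = 295.656 × ln(590.98/612) = -10.333 J/K.
ΔS₂ = m₂c₂ ln(T_f/T₂) = 80.73 × ln(590.98/514) = 11.267 J/K.
ΔS_total = -10.333 + 11.267 = 0.934 J/K.

ΔS_total = 0.934 J/K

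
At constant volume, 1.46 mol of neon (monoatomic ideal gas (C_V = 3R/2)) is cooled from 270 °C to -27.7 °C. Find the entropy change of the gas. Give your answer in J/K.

ΔS = -14.5 J/K

In kelvin: T₁ = 543.15 K, T₂ = 245.45 K. At constant volume, ΔS = nC_V ln(T₂/T₁) with C_V = 3R/2 = 12.47 J mol⁻¹ K⁻¹.
ΔS = 1.46 × 12.47 × ln(245.45/543.15) = -14.5 J/K.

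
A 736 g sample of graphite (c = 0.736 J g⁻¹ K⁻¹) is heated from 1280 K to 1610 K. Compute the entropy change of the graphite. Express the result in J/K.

ΔS = 124 J/K

ΔS = ∫dQ_rev/T = m c ln(T₂/T₁) = 736 × 0.736 × ln(1610/1280) = 124 J/K.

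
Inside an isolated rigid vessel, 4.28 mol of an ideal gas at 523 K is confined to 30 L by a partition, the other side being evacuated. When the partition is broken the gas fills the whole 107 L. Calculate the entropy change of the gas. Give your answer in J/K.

ΔS_gas = 45.2 J/K

No heat is exchanged and no work is done, so the ideal-gas temperature stays constant.
Entropy is a state function; using a reversible isothermal path, ΔS_gas = nR ln(V₂/V₁) = 4.28 × 8.314 × ln(107/30) = 45.2 J/K.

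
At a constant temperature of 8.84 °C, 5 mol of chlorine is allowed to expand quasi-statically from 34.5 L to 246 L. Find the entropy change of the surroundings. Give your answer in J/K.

ΔS_surr = -81.7 J/K

For an isothermal ideal gas ΔS_gas = nR ln(V₂/V₁) = 5 × 8.314 × ln(246/34.5) = 81.7 J/K.
The process is reversible, so ΔS_surr = −ΔS_gas = -81.7 J/K and ΔS_universe = 0.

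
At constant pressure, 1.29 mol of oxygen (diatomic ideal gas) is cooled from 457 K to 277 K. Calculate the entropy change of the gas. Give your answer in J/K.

ΔS = -18.8 J/K

At constant pressure, ΔS = nC_p ln(T₂/T₁) with C_p = 7R/2 = 29.1 J mol⁻¹ K⁻¹.
ΔS = 1.29 × 29.1 × ln(277/457) = -18.8 J/K.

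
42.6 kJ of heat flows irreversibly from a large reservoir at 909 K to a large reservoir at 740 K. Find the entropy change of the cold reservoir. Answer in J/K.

The cold reservoir gains heat Q, so ΔS_cold = +Q/T_C = 42600/740 = 57.6 J/K.

ΔS_cold = 57.6 J/K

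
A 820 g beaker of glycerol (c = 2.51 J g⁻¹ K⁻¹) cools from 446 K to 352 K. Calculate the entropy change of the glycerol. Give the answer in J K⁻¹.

ΔS = -487 J/K

ΔS = ∫dQ_rev/T = m c ln(T₂/T₁) = 820 × 2.51 × ln(352/446) = -487 J/K.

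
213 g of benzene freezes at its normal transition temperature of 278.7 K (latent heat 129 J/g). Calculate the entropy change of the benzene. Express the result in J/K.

ΔS = -98.6 J/K

Heat released by the substance: Q = −mL = −213 × 129 = −27477 J.
At constant T, ΔS = Q_rev/T = −27477 / 278.7 = -98.6 J/K.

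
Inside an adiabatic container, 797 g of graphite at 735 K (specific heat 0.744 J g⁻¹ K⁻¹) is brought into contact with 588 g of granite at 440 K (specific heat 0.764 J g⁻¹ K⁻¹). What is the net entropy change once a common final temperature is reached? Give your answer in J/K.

Energy balance: T_f = (m₁c₁T₁ + m₂c₂T₂)/(m₁c₁ + m₂c₂) = 607.84 K.
ΔS₁ = m₁c₁ ln(T_f/T₁) = 592.968 × ln(607.84/735) = -112.64 J/K.
ΔS₂ = m₂c₂ ln(T_f/T₂) = 449.232 × ln(607.84/440) = 145.17 J/K.
ΔS_total = -112.64 + 145.17 = 32.5 J/K.

ΔS_total = 32.5 J/K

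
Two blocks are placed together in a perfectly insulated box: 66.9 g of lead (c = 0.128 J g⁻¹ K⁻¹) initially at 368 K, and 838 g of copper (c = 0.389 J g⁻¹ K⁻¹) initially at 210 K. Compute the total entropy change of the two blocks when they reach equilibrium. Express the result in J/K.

Energy balance: T_f = (m₁c₁T₁ + m₂c₂T₂)/(m₁c₁ + m₂c₂) = 214.04 K.
ΔS₁ = m₁c₁ ln(T_f/T₁) = 8.5632 × ln(214.04/368) = -4.64 J/K.
ΔS₂ = m₂c₂ ln(T_f/T₂) = 325.982 × ln(214.04/210) = 6.218 J/K.
ΔS_total = -4.64 + 6.218 = 1.58 J/K.

ΔS_total = 1.58 J/K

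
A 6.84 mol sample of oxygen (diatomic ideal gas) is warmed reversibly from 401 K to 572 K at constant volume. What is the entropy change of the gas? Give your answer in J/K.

ΔS = 50.5 J/K

At constant volume, ΔS = nC_V ln(T₂/T₁) with C_V = 5R/2 = 20.79 J mol⁻¹ K⁻¹.
ΔS = 6.84 × 20.79 × ln(572/401) = 50.5 J/K.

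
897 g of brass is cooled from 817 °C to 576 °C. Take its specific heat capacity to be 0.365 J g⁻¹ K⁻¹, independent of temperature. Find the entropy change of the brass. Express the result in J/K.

ΔS = -81.8 J/K

In kelvin: T₁ = 1090.15 K, T₂ = 849.15 K. ΔS = ∫dQ_rev/T = m c ln(T₂/T₁) = 897 × 0.365 × ln(849.15/1090.15) = -81.8 J/K.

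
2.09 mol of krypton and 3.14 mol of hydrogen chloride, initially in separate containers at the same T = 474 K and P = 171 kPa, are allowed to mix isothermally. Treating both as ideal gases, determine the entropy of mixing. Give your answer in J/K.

ΔS_mix = 29.3 J/K

Mole fractions: x_A = 2.09/5.23 = 0.4, x_B = 0.6.
ΔS_mix = −R(n_A ln x_A + n_B ln x_B) = −8.314 × (2.09 ln 0.4 + 3.14 ln 0.6) = 29.3 J/K.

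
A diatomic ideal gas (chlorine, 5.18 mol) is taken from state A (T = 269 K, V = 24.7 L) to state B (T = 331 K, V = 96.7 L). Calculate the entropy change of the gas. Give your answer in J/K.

ΔS = 81.1 J/K

Entropy is a state function: ΔS = nC_V ln(T₂/T₁) + nR ln(V₂/V₁), with C_V = 5R/2 = 20.79 J mol⁻¹ K⁻¹ for a diatomic ideal gas.
ΔS = 5.18 × [20.79 × ln(331/269) + 8.314 × ln(96.7/24.7)] = 81.1 J/K.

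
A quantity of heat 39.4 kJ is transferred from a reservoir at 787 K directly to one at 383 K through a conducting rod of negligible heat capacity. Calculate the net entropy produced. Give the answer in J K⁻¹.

ΔS_hot = −Q/T_H = −39400/787 = -50.06 J/K and ΔS_cold = +Q/T_C = 39400/383 = 102.9 J/K.
ΔS_total = -50.06 + 102.9 = 52.8 J/K, positive as the second law requires.

ΔS_total = 52.8 J/K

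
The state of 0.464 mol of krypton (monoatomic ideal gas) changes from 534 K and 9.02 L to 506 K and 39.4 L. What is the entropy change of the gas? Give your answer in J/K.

ΔS = 5.38 J/K

Entropy is a state function: ΔS = nC_V ln(T₂/T₁) + nR ln(V₂/V₁), with C_V = 3R/2 = 12.47 J mol⁻¹ K⁻¹ for a monoatomic ideal gas.
ΔS = 0.464 × [12.47 × ln(506/534) + 8.314 × ln(39.4/9.02)] = 5.38 J/K.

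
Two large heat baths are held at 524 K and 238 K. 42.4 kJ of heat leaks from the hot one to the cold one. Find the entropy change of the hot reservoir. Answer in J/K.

The hot reservoir loses heat Q, so ΔS_hot = −Q/T_H = −42400/524 = -80.9 J/K.

ΔS_hot = -80.9 J/K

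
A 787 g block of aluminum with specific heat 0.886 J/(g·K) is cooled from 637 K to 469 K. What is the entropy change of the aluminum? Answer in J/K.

ΔS = ∫dQ_rev/T = m c ln(T₂/T₁) = 787 × 0.886 × ln(469/637) = -213 J/K.

ΔS = -213 J/K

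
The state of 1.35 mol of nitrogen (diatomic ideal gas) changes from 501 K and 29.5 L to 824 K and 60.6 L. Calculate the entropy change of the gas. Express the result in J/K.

Entropy is a state function: ΔS = nC_V ln(T₂/T₁) + nR ln(V₂/V₁), with C_V = 5R/2 = 20.79 J mol⁻¹ K⁻¹ for a diatomic ideal gas.
ΔS = 1.35 × [20.79 × ln(824/501) + 8.314 × ln(60.6/29.5)] = 22 J/K.

ΔS = 22 J/K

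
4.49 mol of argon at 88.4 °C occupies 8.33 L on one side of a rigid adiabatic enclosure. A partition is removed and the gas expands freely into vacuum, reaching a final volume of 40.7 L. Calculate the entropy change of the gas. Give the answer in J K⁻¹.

No heat is exchanged and no work is done, so the ideal-gas temperature stays constant.
Entropy is a state function; using a reversible isothermal path, ΔS_gas = nR ln(V₂/V₁) = 4.49 × 8.314 × ln(40.7/8.33) = 59.2 J/K.

ΔS_gas = 59.2 J/K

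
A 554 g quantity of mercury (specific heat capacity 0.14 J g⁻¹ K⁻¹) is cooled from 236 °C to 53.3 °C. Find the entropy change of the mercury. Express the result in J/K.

ΔS = -34.5 J/K

In kelvin: T₁ = 509.15 K, T₂ = 326.45 K. ΔS = ∫dQ_rev/T = m c ln(T₂/T₁) = 554 × 0.14 × ln(326.45/509.15) = -34.5 J/K.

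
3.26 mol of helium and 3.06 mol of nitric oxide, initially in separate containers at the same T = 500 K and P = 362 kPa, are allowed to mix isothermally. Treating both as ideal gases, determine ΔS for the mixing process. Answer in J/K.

Mole fractions: x_A = 3.26/6.32 = 0.516, x_B = 0.484.
ΔS_mix = −R(n_A ln x_A + n_B ln x_B) = −8.314 × (3.26 ln 0.516 + 3.06 ln 0.484) = 36.4 J/K.

ΔS_mix = 36.4 J/K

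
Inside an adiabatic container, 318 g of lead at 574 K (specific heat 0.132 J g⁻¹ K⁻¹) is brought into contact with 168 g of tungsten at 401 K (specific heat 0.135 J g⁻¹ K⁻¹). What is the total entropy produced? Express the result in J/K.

Energy balance: T_f = (m₁c₁T₁ + m₂c₂T₂)/(m₁c₁ + m₂c₂) = 513.32 K.
ΔS₁ = m₁c₁ ln(T_f/T₁) = 41.976 × ln(513.32/574) = -4.69 J/K.
ΔS₂ = m₂c₂ ln(T_f/T₂) = 22.68 × ln(513.32/401) = 5.6 J/K.
ΔS_total = -4.69 + 5.6 = 0.91 J/K.

ΔS_total = 0.91 J/K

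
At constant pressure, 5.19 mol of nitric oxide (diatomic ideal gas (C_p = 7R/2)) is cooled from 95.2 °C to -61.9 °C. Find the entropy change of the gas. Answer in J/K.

In kelvin: T₁ = 368.35 K, T₂ = 211.25 K. At constant pressure, ΔS = nC_p ln(T₂/T₁) with C_p = 7R/2 = 29.1 J mol⁻¹ K⁻¹.
ΔS = 5.19 × 29.1 × ln(211.25/368.35) = -84 J/K.

ΔS = -84 J/K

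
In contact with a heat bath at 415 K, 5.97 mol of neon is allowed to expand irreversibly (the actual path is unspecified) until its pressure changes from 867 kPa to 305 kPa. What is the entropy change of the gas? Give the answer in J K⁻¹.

Entropy is a state function, so ΔS_gas depends only on the end states.
For an isothermal ideal gas ΔS_gas = nR ln(P₁/P₂) = 5.97 × 8.314 × ln(867/305) = 51.9 J/K.

ΔS_gas = 51.9 J/K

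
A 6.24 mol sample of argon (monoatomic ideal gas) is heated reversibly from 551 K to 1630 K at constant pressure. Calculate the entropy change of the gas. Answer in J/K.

ΔS = 141 J/K

At constant pressure, ΔS = nC_p ln(T₂/T₁) with C_p = 5R/2 = 20.79 J mol⁻¹ K⁻¹.
ΔS = 6.24 × 20.79 × ln(1630/551) = 141 J/K.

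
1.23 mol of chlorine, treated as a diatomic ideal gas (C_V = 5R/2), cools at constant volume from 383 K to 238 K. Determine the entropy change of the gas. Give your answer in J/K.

At constant volume, ΔS = nC_V ln(T₂/T₁) with C_V = 5R/2 = 20.79 J mol⁻¹ K⁻¹.
ΔS = 1.23 × 20.79 × ln(238/383) = -12.2 J/K.

ΔS = -12.2 J/K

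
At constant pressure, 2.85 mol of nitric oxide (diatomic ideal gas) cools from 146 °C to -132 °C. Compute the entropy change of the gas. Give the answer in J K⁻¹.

ΔS = -90.3 J/K

In kelvin: T₁ = 419.15 K, T₂ = 141.15 K. At constant pressure, ΔS = nC_p ln(T₂/T₁) with C_p = 7R/2 = 29.1 J mol⁻¹ K⁻¹.
ΔS = 2.85 × 29.1 × ln(141.15/419.15) = -90.3 J/K.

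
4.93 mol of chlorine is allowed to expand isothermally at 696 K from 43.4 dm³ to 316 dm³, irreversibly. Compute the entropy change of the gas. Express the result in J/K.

ΔS_gas = 81.4 J/K

Entropy is a state function, so ΔS_gas depends only on the end states.
For an isothermal ideal gas ΔS_gas = nR ln(V₂/V₁) = 4.93 × 8.314 × ln(316/43.4) = 81.4 J/K.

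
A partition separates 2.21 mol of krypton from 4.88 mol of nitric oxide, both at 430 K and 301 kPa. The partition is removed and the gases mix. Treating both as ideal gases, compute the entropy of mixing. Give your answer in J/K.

ΔS_mix = 36.6 J/K

Mole fractions: x_A = 2.21/7.09 = 0.312, x_B = 0.688.
ΔS_mix = −R(n_A ln x_A + n_B ln x_B) = −8.314 × (2.21 ln 0.312 + 4.88 ln 0.688) = 36.6 J/K.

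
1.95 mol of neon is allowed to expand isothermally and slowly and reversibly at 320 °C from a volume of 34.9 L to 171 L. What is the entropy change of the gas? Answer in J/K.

For an isothermal ideal gas ΔS_gas = nR ln(V₂/V₁) = 1.95 × 8.314 × ln(171/34.9) = 25.8 J/K.

ΔS_gas = 25.8 J/K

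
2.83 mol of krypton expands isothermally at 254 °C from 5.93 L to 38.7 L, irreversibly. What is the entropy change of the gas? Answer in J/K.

Entropy is a state function, so ΔS_gas depends only on the end states.
For an isothermal ideal gas ΔS_gas = nR ln(V₂/V₁) = 2.83 × 8.314 × ln(38.7/5.93) = 44.1 J/K.

ΔS_gas = 44.1 J/K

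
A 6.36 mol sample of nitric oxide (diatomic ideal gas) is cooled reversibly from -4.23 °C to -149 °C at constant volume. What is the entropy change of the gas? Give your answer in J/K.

In kelvin: T₁ = 268.92 K, T₂ = 124.15 K. At constant volume, ΔS = nC_V ln(T₂/T₁) with C_V = 5R/2 = 20.79 J mol⁻¹ K⁻¹.
ΔS = 6.36 × 20.79 × ln(124.15/268.92) = -102 J/K.

ΔS = -102 J/K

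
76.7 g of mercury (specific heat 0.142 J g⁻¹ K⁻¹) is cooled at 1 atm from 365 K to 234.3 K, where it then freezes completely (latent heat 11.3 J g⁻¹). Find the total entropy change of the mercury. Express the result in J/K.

Cooling step: ΔS₁ = m c ln(T_tr/T_i) = 76.7 × 0.142 × ln(234.3/365) = -4.828 J/K.
Phase change: ΔS₂ = −mL/T_tr = −76.7 × 11.3 / 234.3 = -3.699 J/K.
ΔS_total = (-4.828) + (-3.699) = -8.53 J/K.

ΔS = -8.53 J/K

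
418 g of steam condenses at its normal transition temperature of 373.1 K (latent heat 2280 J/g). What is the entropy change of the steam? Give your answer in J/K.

ΔS = -2550 J/K

Heat released by the substance: Q = −mL = −418 × 2280 = −953040 J.
At constant T, ΔS = Q_rev/T = −953040 / 373.1 = -2550 J/K.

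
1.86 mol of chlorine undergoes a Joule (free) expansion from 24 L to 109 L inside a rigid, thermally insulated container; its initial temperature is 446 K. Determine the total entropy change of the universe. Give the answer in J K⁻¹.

No heat is exchanged and no work is done, so the ideal-gas temperature stays constant.
Entropy is a state function; using a reversible isothermal path, ΔS_gas = nR ln(V₂/V₁) = 1.86 × 8.314 × ln(109/24) = 23.4 J/K.
The insulated surroundings exchange no heat, so ΔS_surr = 0 and ΔS_universe = ΔS_gas.

ΔS_universe = 23.4 J/K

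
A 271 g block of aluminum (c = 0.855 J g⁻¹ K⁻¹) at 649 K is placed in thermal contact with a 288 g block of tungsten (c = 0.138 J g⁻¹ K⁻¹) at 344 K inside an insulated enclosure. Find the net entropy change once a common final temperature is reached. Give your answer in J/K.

Energy balance: T_f = (m₁c₁T₁ + m₂c₂T₂)/(m₁c₁ + m₂c₂) = 604.34 K.
ΔS₁ = m₁c₁ ln(T_f/T₁) = 231.705 × ln(604.34/649) = -16.52 J/K.
ΔS₂ = m₂c₂ ln(T_f/T₂) = 39.744 × ln(604.34/344) = 22.4 J/K.
ΔS_total = -16.52 + 22.4 = 5.88 J/K.

ΔS_total = 5.88 J/K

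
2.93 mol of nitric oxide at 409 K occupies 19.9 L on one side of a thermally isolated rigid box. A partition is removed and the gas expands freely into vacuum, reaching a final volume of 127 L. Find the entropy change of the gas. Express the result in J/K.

For an ideal gas in free expansion Q = 0 and W = 0, so T is unchanged.
Entropy is a state function; using a reversible isothermal path, ΔS_gas = nR ln(V₂/V₁) = 2.93 × 8.314 × ln(127/19.9) = 45.2 J/K.

ΔS_gas = 45.2 J/K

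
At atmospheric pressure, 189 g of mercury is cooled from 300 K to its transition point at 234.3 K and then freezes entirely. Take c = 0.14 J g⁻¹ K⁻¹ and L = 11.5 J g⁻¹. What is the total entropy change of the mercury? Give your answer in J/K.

Cooling step: ΔS₁ = m c ln(T_tr/T_i) = 189 × 0.14 × ln(234.3/300) = -6.54 J/K.
Phase change: ΔS₂ = −mL/T_tr = −189 × 11.5 / 234.3 = -9.277 J/K.
ΔS_total = (-6.54) + (-9.277) = -15.8 J/K.

ΔS = -15.8 J/K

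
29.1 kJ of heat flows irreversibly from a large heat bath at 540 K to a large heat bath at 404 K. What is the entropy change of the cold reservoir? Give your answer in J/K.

The cold reservoir gains heat Q, so ΔS_cold = +Q/T_C = 29100/404 = 72 J/K.

ΔS_cold = 72 J/K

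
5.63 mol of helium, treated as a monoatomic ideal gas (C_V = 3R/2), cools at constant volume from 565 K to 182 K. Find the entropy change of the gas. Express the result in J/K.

ΔS = -79.5 J/K

At constant volume, ΔS = nC_V ln(T₂/T₁) with C_V = 3R/2 = 12.47 J mol⁻¹ K⁻¹.
ΔS = 5.63 × 12.47 × ln(182/565) = -79.5 J/K.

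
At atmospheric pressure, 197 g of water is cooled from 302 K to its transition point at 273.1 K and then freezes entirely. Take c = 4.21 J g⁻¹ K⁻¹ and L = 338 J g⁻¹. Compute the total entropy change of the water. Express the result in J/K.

ΔS = -327 J/K

Cooling step: ΔS₁ = m c ln(T_tr/T_i) = 197 × 4.21 × ln(273.1/302) = -83.43 J/K.
Phase change: ΔS₂ = −mL/T_tr = −197 × 338 / 273.1 = -243.8 J/K.
ΔS_total = (-83.43) + (-243.8) = -327 J/K.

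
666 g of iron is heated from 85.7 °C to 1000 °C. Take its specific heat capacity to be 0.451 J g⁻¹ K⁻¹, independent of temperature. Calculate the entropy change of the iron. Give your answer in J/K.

In kelvin: T₁ = 358.85 K, T₂ = 1273.15 K. ΔS = ∫dQ_rev/T = m c ln(T₂/T₁) = 666 × 0.451 × ln(1273.15/358.85) = 380 J/K.

ΔS = 380 J/K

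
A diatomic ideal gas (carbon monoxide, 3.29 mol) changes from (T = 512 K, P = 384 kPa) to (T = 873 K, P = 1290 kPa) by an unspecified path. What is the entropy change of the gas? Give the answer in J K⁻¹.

ΔS = nC_p ln(T₂/T₁) − nR ln(P₂/P₁), with C_p = 7R/2 = 29.1 J mol⁻¹ K⁻¹ for a diatomic ideal gas.
ΔS = 3.29 × [29.1 × ln(873/512) − 8.314 × ln(1290/384)] = 17.9 J/K.

ΔS = 17.9 J/K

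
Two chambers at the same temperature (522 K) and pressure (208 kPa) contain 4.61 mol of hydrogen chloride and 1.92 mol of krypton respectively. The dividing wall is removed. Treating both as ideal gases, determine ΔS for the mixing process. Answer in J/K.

Mole fractions: x_A = 4.61/6.53 = 0.706, x_B = 0.294.
ΔS_mix = −R(n_A ln x_A + n_B ln x_B) = −8.314 × (4.61 ln 0.706 + 1.92 ln 0.294) = 32.9 J/K.

ΔS_mix = 32.9 J/K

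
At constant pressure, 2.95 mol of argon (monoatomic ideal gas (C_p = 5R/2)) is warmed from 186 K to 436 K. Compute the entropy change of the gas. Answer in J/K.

At constant pressure, ΔS = nC_p ln(T₂/T₁) with C_p = 5R/2 = 20.79 J mol⁻¹ K⁻¹.
ΔS = 2.95 × 20.79 × ln(436/186) = 52.2 J/K.

ΔS = 52.2 J/K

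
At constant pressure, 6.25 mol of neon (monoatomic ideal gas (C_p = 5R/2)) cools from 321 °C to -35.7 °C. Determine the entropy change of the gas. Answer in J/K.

ΔS = -119 J/K

In kelvin: T₁ = 594.15 K, T₂ = 237.45 K. At constant pressure, ΔS = nC_p ln(T₂/T₁) with C_p = 5R/2 = 20.79 J mol⁻¹ K⁻¹.
ΔS = 6.25 × 20.79 × ln(237.45/594.15) = -119 J/K.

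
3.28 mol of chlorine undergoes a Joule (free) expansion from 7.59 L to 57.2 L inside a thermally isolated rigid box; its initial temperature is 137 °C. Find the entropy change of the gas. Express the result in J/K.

ΔS_gas = 55.1 J/K

For an ideal gas in free expansion Q = 0 and W = 0, so T is unchanged.
Entropy is a state function; using a reversible isothermal path, ΔS_gas = nR ln(V₂/V₁) = 3.28 × 8.314 × ln(57.2/7.59) = 55.1 J/K.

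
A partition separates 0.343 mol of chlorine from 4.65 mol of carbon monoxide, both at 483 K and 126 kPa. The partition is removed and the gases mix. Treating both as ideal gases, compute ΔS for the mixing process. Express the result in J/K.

Mole fractions: x_A = 0.343/4.99 = 0.0687, x_B = 0.931.
ΔS_mix = −R(n_A ln x_A + n_B ln x_B) = −8.314 × (0.343 ln 0.0687 + 4.65 ln 0.931) = 10.4 J/K.

ΔS_mix = 10.4 J/K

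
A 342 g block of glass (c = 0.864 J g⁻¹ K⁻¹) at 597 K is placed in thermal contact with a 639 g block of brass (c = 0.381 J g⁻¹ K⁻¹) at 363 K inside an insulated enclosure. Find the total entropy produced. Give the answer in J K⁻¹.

Energy balance: T_f = (m₁c₁T₁ + m₂c₂T₂)/(m₁c₁ + m₂c₂) = 491.29 K.
ΔS₁ = m₁c₁ ln(T_f/T₁) = 295.488 × ln(491.29/597) = -57.58 J/K.
ΔS₂ = m₂c₂ ln(T_f/T₂) = 243.459 × ln(491.29/363) = 73.68 J/K.
ΔS_total = -57.58 + 73.68 = 16.1 J/K.

ΔS_total = 16.1 J/K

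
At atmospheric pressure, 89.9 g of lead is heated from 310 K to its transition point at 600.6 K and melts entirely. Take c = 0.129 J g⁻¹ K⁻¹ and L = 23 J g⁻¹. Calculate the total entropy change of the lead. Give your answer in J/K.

Warming step: ΔS₁ = m c ln(T_tr/T_i) = 89.9 × 0.129 × ln(600.6/310) = 7.67 J/K.
Phase change: ΔS₂ = +mL/T_tr = 89.9 × 23 / 600.6 = 3.443 J/K.
ΔS_total = (7.67) + (3.443) = 11.1 J/K.

ΔS = 11.1 J/K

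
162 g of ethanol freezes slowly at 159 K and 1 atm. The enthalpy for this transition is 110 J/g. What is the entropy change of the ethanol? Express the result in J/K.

ΔS = -112 J/K

Heat released by the substance: Q = −mL = −162 × 110 = −17820 J.
At constant T, ΔS = Q_rev/T = −17820 / 159 = -112 J/K.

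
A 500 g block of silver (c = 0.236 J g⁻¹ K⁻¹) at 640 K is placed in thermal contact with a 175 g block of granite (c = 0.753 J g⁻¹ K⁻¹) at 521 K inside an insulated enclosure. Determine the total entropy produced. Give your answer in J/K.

ΔS_total = 1.32 J/K

Energy balance: T_f = (m₁c₁T₁ + m₂c₂T₂)/(m₁c₁ + m₂c₂) = 577.22 K.
ΔS₁ = m₁c₁ ln(T_f/T₁) = 118 × ln(577.22/640) = -12.18 J/K.
ΔS₂ = m₂c₂ ln(T_f/T₂) = 131.775 × ln(577.22/521) = 13.5 J/K.
ΔS_total = -12.18 + 13.5 = 1.32 J/K.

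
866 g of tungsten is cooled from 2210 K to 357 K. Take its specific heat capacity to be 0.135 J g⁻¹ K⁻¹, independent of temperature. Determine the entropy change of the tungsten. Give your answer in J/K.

ΔS = -213 J/K

ΔS = ∫dQ_rev/T = m c ln(T₂/T₁) = 866 × 0.135 × ln(357/2210) = -213 J/K.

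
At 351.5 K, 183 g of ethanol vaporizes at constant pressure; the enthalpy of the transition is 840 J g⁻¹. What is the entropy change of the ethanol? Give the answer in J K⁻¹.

Heat absorbed by the substance: Q = mL = 183 × 840 = 153720 J.
At constant T, ΔS = Q_rev/T = 153720 / 351.5 = 437 J/K.

ΔS = 437 J/K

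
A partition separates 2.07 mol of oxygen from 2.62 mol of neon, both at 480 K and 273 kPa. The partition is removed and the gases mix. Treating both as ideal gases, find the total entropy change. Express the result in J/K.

ΔS_mix = 26.8 J/K

Mole fractions: x_A = 2.07/4.69 = 0.441, x_B = 0.559.
ΔS_mix = −R(n_A ln x_A + n_B ln x_B) = −8.314 × (2.07 ln 0.441 + 2.62 ln 0.559) = 26.8 J/K.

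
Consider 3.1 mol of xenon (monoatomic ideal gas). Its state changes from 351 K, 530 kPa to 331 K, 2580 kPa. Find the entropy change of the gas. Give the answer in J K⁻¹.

ΔS = -44.6 J/K

ΔS = nC_p ln(T₂/T₁) − nR ln(P₂/P₁), with C_p = 5R/2 = 20.79 J mol⁻¹ K⁻¹ for a monoatomic ideal gas.
ΔS = 3.1 × [20.79 × ln(331/351) − 8.314 × ln(2580/530)] = -44.6 J/K.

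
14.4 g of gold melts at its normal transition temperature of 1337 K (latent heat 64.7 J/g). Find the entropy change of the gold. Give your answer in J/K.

ΔS = 0.697 J/K

Heat absorbed by the substance: Q = mL = 14.4 × 64.7 = 931.68 J.
At constant T, ΔS = Q_rev/T = 931.68 / 1337 = 0.697 J/K.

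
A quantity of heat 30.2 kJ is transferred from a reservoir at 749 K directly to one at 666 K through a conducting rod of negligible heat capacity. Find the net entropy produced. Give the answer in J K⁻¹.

ΔS_hot = −Q/T_H = −30200/749 = -40.32 J/K and ΔS_cold = +Q/T_C = 30200/666 = 45.345 J/K.
ΔS_total = -40.32 + 45.345 = 5.02 J/K, positive as the second law requires.

ΔS_total = 5.02 J/K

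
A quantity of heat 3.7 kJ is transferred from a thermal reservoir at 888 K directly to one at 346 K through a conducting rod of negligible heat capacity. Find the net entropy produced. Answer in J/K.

ΔS_hot = −Q/T_H = −3700/888 = -4.1667 J/K and ΔS_cold = +Q/T_C = 3700/346 = 10.694 J/K.
ΔS_total = -4.1667 + 10.694 = 6.53 J/K, positive as the second law requires.

ΔS_total = 6.53 J/K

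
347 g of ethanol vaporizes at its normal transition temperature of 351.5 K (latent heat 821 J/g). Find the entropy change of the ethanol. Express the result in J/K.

Heat absorbed by the substance: Q = mL = 347 × 821 = 284887 J.
At constant T, ΔS = Q_rev/T = 284887 / 351.5 = 810 J/K.

ΔS = 810 J/K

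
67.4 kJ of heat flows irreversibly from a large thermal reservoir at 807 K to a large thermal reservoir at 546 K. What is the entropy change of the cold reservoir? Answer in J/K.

ΔS_cold = 123 J/K

The cold reservoir gains heat Q, so ΔS_cold = +Q/T_C = 67400/546 = 123 J/K.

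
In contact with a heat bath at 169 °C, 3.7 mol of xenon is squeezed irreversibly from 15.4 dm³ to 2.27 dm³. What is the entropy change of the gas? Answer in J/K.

ΔS_gas = -58.9 J/K

Entropy is a state function, so ΔS_gas depends only on the end states.
For an isothermal ideal gas ΔS_gas = nR ln(V₂/V₁) = 3.7 × 8.314 × ln(2.27/15.4) = -58.9 J/K.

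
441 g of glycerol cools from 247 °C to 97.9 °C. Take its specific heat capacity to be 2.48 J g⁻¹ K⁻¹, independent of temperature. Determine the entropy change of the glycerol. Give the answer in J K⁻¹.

ΔS = -369 J/K

In kelvin: T₁ = 520.15 K, T₂ = 371.05 K. ΔS = ∫dQ_rev/T = m c ln(T₂/T₁) = 441 × 2.48 × ln(371.05/520.15) = -369 J/K.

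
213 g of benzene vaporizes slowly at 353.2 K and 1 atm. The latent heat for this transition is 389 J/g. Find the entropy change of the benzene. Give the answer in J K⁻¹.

Heat absorbed by the substance: Q = mL = 213 × 389 = 82857 J.
At constant T, ΔS = Q_rev/T = 82857 / 353.2 = 235 J/K.

ΔS = 235 J/K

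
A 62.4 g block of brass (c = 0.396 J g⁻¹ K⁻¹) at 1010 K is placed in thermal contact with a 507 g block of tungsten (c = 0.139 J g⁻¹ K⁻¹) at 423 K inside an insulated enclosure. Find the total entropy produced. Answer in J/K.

Energy balance: T_f = (m₁c₁T₁ + m₂c₂T₂)/(m₁c₁ + m₂c₂) = 575.39 K.
ΔS₁ = m₁c₁ ln(T_f/T₁) = 24.7104 × ln(575.39/1010) = -13.9 J/K.
ΔS₂ = m₂c₂ ln(T_f/T₂) = 70.473 × ln(575.39/423) = 21.68 J/K.
ΔS_total = -13.9 + 21.68 = 7.78 J/K.

ΔS_total = 7.78 J/K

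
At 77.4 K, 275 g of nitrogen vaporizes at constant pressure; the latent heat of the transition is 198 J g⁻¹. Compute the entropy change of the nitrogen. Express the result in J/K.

Heat absorbed by the substance: Q = mL = 275 × 198 = 54450 J.
At constant T, ΔS = Q_rev/T = 54450 / 77.4 = 703 J/K.

ΔS = 703 J/K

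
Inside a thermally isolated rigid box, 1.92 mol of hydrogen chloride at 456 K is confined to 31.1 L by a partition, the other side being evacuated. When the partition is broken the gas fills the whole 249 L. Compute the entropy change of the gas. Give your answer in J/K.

No heat is exchanged and no work is done, so the ideal-gas temperature stays constant.
Entropy is a state function; using a reversible isothermal path, ΔS_gas = nR ln(V₂/V₁) = 1.92 × 8.314 × ln(249/31.1) = 33.2 J/K.

ΔS_gas = 33.2 J/K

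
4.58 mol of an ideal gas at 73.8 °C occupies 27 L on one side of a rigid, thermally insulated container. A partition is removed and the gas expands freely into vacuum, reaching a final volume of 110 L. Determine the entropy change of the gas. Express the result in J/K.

ΔS_gas = 53.5 J/K

No heat is exchanged and no work is done, so the ideal-gas temperature stays constant.
Entropy is a state function; using a reversible isothermal path, ΔS_gas = nR ln(V₂/V₁) = 4.58 × 8.314 × ln(110/27) = 53.5 J/K.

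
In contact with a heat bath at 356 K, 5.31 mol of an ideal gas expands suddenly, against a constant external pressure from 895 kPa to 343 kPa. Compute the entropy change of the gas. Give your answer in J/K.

Entropy is a state function, so ΔS_gas depends only on the end states.
For an isothermal ideal gas ΔS_gas = nR ln(P₁/P₂) = 5.31 × 8.314 × ln(895/343) = 42.3 J/K.

ΔS_gas = 42.3 J/K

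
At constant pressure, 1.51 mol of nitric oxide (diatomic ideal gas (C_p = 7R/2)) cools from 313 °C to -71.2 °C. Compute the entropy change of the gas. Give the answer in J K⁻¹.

In kelvin: T₁ = 586.15 K, T₂ = 201.95 K. At constant pressure, ΔS = nC_p ln(T₂/T₁) with C_p = 7R/2 = 29.1 J mol⁻¹ K⁻¹.
ΔS = 1.51 × 29.1 × ln(201.95/586.15) = -46.8 J/K.

ΔS = -46.8 J/K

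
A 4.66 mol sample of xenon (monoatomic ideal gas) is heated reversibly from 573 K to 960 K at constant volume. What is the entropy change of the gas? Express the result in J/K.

At constant volume, ΔS = nC_V ln(T₂/T₁) with C_V = 3R/2 = 12.47 J mol⁻¹ K⁻¹.
ΔS = 4.66 × 12.47 × ln(960/573) = 30 J/K.

ΔS = 30 J/K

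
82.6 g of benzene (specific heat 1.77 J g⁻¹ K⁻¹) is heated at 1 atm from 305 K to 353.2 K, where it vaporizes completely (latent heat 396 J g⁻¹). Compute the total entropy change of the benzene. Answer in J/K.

Warming step: ΔS₁ = m c ln(T_tr/T_i) = 82.6 × 1.77 × ln(353.2/305) = 21.45 J/K.
Phase change: ΔS₂ = +mL/T_tr = 82.6 × 396 / 353.2 = 92.61 J/K.
ΔS_total = (21.45) + (92.61) = 114 J/K.

ΔS = 114 J/K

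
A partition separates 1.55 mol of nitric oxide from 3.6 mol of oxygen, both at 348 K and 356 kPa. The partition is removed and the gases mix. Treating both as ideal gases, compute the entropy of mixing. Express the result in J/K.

ΔS_mix = 26.2 J/K

Mole fractions: x_A = 1.55/5.15 = 0.301, x_B = 0.699.
ΔS_mix = −R(n_A ln x_A + n_B ln x_B) = −8.314 × (1.55 ln 0.301 + 3.6 ln 0.699) = 26.2 J/K.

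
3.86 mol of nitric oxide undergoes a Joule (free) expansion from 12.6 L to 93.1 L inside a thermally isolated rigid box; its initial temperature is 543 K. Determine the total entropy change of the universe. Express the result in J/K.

No heat is exchanged and no work is done, so the ideal-gas temperature stays constant.
Entropy is a state function; using a reversible isothermal path, ΔS_gas = nR ln(V₂/V₁) = 3.86 × 8.314 × ln(93.1/12.6) = 64.2 J/K.
The insulated surroundings exchange no heat, so ΔS_surr = 0 and ΔS_universe = ΔS_gas.

ΔS_universe = 64.2 J/K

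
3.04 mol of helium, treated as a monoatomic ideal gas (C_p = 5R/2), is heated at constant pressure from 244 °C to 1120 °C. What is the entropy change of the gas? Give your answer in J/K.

In kelvin: T₁ = 517.15 K, T₂ = 1393.15 K. At constant pressure, ΔS = nC_p ln(T₂/T₁) with C_p = 5R/2 = 20.79 J mol⁻¹ K⁻¹.
ΔS = 3.04 × 20.79 × ln(1393.15/517.15) = 62.6 J/K.

ΔS = 62.6 J/K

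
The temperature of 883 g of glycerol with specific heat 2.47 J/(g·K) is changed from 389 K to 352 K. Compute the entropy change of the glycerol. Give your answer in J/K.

ΔS = -218 J/K

ΔS = ∫dQ_rev/T = m c ln(T₂/T₁) = 883 × 2.47 × ln(352/389) = -218 J/K.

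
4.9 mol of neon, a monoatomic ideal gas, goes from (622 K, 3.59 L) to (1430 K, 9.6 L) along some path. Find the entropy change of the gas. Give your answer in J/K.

Entropy is a state function: ΔS = nC_V ln(T₂/T₁) + nR ln(V₂/V₁), with C_V = 3R/2 = 12.47 J mol⁻¹ K⁻¹ for a monoatomic ideal gas.
ΔS = 4.9 × [12.47 × ln(1430/622) + 8.314 × ln(9.6/3.59)] = 90.9 J/K.

ΔS = 90.9 J/K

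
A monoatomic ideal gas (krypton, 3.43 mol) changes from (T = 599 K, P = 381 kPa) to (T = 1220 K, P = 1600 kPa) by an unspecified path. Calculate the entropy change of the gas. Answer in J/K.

ΔS = nC_p ln(T₂/T₁) − nR ln(P₂/P₁), with C_p = 5R/2 = 20.79 J mol⁻¹ K⁻¹ for a monoatomic ideal gas.
ΔS = 3.43 × [20.79 × ln(1220/599) − 8.314 × ln(1600/381)] = 9.79 J/K.

ΔS = 9.79 J/K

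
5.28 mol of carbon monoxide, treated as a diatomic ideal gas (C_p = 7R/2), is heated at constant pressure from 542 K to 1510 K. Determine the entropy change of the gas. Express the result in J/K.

At constant pressure, ΔS = nC_p ln(T₂/T₁) with C_p = 7R/2 = 29.1 J mol⁻¹ K⁻¹.
ΔS = 5.28 × 29.1 × ln(1510/542) = 157 J/K.

ΔS = 157 J/K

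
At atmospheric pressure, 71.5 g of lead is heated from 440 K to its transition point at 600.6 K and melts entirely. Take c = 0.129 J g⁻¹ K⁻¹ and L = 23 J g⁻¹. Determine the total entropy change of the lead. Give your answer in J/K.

Warming step: ΔS₁ = m c ln(T_tr/T_i) = 71.5 × 0.129 × ln(600.6/440) = 2.87 J/K.
Phase change: ΔS₂ = +mL/T_tr = 71.5 × 23 / 600.6 = 2.738 J/K.
ΔS_total = (2.87) + (2.738) = 5.61 J/K.

ΔS = 5.61 J/K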